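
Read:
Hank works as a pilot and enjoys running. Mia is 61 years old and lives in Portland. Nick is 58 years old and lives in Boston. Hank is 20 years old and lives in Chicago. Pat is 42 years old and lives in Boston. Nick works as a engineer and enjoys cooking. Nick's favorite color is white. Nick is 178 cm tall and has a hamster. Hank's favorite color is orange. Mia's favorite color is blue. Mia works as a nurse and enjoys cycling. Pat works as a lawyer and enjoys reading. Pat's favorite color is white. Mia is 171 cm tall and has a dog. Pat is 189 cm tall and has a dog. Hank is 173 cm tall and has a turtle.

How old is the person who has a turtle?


Person with turtle is Hank, age 20

20


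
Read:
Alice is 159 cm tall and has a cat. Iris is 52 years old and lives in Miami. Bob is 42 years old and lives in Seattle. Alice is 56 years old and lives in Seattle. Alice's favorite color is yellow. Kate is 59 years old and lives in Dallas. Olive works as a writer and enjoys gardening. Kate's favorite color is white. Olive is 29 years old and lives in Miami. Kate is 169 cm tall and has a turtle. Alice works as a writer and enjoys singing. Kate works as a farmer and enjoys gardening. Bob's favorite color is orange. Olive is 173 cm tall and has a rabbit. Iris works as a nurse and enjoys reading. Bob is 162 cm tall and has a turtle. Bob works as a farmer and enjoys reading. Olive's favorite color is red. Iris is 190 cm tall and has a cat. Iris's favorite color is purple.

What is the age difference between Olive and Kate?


|29 - 59| = 30

30


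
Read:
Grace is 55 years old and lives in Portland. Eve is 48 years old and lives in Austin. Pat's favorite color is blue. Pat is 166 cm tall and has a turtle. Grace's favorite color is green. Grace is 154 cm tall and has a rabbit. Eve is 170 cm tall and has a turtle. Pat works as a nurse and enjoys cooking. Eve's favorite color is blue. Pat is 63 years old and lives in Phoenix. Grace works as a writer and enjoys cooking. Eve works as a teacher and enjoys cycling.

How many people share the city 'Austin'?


Count: 1

1


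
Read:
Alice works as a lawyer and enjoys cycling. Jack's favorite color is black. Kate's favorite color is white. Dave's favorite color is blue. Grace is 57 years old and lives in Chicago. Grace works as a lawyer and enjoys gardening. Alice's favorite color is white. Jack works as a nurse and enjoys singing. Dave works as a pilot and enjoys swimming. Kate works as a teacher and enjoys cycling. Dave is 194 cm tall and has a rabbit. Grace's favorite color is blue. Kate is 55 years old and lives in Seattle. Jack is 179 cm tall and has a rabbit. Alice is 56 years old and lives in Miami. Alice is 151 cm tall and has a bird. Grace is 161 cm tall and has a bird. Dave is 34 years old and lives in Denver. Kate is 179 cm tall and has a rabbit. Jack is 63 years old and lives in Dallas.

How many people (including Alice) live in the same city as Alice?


Alice lives in Miami. Count = 1

1


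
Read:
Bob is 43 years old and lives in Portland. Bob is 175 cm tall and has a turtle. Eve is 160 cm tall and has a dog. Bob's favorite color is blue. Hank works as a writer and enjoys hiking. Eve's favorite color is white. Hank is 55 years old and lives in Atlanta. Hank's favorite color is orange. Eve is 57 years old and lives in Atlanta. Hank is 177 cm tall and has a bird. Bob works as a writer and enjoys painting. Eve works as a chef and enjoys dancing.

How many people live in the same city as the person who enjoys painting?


Person with hobby painting is Bob, city Portland. Count = 1

1


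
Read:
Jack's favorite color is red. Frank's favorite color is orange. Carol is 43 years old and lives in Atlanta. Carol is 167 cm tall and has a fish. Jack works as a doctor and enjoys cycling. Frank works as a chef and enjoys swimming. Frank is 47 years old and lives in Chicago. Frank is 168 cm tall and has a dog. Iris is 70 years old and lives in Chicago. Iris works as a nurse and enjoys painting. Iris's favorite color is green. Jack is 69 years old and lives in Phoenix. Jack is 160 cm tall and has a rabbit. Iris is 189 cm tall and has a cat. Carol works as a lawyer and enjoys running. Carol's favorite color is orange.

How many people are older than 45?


Filter: 3

3


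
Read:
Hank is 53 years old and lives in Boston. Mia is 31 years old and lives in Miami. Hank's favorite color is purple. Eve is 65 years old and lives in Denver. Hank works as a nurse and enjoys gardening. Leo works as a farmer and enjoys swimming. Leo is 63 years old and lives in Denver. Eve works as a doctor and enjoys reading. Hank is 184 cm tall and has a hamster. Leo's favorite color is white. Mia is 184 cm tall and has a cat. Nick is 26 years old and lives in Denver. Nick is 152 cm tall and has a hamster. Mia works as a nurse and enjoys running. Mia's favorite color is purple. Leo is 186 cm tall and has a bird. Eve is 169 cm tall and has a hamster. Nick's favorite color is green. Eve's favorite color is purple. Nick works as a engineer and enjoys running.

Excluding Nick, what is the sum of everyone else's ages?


Sum (excluding Nick): 212

212


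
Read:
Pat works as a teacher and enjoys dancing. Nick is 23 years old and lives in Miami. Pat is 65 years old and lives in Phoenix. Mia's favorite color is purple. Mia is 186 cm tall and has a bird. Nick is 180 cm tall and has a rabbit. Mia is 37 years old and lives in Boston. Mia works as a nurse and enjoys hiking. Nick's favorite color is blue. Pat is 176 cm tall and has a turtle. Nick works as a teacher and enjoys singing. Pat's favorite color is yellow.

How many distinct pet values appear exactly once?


Unique pet values: 3

3


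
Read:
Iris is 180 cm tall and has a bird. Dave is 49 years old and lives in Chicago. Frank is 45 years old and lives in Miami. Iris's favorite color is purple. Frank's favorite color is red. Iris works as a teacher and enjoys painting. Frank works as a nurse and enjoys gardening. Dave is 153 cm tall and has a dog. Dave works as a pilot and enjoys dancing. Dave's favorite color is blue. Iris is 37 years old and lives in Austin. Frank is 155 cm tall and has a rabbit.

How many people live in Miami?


Count in Miami: 1

1


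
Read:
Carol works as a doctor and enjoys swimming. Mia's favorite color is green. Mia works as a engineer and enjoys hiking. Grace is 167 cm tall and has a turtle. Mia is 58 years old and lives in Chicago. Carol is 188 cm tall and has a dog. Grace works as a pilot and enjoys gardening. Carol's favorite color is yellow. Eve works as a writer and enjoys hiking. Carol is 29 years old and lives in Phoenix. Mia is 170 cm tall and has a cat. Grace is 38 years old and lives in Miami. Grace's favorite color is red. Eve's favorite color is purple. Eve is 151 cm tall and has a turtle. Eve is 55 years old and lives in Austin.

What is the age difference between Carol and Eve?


|29 - 55| = 26

26


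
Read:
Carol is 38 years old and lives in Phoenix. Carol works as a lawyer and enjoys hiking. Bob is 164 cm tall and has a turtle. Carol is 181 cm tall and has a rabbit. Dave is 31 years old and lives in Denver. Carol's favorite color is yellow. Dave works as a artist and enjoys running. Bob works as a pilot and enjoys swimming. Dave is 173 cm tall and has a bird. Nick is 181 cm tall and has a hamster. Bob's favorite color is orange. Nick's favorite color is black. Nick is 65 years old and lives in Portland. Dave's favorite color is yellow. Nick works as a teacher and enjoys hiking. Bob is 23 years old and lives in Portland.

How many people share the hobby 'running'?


Count: 1

1


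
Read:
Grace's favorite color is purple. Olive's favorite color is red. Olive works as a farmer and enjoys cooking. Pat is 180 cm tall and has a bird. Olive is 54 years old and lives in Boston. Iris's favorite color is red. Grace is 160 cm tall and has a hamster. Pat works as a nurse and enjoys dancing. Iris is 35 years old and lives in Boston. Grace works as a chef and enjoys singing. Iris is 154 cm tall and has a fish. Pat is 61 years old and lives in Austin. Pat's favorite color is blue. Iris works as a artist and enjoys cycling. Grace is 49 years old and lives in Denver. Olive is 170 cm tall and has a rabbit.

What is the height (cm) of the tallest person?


Tallest: Pat at 180 cm

180


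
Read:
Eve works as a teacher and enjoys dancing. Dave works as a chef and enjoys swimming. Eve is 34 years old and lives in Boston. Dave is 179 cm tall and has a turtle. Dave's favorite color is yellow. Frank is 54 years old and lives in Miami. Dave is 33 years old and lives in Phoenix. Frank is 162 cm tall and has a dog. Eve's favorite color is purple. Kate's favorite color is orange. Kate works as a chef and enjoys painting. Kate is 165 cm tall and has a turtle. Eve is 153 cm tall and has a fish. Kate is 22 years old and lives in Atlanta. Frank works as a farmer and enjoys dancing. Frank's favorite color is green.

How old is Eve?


Eve is 34 years old

34


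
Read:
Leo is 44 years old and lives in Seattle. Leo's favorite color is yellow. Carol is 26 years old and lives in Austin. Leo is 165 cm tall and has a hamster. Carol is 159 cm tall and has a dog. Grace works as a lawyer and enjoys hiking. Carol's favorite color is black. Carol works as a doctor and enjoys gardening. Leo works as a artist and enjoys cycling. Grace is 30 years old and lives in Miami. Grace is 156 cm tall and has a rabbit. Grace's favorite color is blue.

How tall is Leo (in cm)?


Leo is 165 cm tall

165


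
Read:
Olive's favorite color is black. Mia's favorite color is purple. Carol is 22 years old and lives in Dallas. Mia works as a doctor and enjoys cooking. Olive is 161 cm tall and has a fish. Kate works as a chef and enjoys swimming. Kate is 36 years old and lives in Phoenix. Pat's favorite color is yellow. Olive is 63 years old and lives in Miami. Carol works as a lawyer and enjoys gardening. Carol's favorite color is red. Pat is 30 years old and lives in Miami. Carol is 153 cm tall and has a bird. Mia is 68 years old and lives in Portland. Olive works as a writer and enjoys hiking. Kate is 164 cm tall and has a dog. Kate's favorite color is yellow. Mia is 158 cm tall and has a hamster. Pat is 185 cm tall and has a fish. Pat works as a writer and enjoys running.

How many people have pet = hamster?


Count: 1

1


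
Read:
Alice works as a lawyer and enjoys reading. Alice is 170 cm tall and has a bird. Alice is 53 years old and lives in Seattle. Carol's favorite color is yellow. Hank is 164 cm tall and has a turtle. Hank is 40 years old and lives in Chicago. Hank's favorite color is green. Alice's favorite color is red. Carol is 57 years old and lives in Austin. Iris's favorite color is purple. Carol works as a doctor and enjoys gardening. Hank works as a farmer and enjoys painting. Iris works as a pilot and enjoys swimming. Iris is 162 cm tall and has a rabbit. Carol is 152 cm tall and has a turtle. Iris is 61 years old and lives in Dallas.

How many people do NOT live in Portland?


Not in Portland: 4

4


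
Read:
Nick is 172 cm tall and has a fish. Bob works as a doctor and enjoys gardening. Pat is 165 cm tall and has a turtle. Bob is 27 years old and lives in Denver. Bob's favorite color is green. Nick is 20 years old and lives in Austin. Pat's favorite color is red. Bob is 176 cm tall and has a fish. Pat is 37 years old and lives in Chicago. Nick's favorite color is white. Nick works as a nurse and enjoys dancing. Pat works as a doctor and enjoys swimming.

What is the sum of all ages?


27+20+37 = 84

84


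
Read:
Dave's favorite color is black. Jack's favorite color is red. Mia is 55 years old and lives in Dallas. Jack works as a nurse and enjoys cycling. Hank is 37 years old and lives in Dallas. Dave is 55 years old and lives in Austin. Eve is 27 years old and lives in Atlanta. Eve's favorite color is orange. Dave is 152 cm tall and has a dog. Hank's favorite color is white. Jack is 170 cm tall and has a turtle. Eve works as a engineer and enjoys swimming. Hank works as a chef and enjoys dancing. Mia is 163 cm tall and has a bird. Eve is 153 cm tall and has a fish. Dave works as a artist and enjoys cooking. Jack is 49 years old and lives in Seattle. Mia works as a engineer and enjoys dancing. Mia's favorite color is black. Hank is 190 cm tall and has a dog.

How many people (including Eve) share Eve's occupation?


Eve is a engineer. Count = 2

2


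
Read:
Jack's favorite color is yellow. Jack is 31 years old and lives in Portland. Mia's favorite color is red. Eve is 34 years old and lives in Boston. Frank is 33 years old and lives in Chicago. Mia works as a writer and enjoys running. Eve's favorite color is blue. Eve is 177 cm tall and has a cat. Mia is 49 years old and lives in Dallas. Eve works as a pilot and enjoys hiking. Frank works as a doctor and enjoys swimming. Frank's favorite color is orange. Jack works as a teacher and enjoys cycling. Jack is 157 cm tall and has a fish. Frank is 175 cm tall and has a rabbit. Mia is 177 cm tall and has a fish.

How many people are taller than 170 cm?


Taller than 170: 3

3


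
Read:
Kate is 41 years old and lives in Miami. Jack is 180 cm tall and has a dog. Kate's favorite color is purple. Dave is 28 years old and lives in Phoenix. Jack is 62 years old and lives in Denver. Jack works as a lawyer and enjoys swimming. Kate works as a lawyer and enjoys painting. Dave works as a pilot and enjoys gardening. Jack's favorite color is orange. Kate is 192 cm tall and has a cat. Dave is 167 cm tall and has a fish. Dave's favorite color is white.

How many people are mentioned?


People: Dave, Jack, Kate. Count = 3

3


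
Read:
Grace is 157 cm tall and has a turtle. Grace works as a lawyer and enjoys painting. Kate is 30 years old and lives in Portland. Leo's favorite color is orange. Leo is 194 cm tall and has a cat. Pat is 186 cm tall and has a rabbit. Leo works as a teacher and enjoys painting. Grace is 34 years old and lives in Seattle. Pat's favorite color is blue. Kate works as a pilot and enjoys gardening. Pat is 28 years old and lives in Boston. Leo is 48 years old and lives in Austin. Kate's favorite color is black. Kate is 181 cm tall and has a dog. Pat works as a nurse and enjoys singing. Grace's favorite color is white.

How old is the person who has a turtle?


Person with turtle is Grace, age 34

34


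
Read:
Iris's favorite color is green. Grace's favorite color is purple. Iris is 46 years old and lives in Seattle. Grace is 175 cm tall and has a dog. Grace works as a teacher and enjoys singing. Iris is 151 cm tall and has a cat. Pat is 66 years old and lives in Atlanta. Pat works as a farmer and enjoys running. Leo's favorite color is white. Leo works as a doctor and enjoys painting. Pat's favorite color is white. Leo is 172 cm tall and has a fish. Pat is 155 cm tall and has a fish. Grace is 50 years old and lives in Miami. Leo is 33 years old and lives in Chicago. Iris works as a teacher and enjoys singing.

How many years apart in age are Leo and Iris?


33 vs 46, diff = 13

13


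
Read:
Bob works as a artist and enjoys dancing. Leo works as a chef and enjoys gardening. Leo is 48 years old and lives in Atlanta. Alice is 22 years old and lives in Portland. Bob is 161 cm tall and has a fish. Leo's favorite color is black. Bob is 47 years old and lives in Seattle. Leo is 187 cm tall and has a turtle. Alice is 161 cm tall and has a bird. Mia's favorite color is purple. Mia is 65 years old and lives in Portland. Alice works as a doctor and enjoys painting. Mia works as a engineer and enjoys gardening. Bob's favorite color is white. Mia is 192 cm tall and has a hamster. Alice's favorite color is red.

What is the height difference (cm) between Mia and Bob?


|192 - 161| = 31

31


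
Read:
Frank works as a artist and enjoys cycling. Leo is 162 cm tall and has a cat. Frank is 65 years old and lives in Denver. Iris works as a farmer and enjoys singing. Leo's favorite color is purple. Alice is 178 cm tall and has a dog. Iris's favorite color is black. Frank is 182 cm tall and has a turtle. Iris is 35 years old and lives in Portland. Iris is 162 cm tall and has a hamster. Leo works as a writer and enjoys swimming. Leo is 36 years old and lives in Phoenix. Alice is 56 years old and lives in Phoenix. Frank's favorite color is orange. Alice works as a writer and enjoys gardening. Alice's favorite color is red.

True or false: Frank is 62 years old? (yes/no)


Frank is actually 65. no

no


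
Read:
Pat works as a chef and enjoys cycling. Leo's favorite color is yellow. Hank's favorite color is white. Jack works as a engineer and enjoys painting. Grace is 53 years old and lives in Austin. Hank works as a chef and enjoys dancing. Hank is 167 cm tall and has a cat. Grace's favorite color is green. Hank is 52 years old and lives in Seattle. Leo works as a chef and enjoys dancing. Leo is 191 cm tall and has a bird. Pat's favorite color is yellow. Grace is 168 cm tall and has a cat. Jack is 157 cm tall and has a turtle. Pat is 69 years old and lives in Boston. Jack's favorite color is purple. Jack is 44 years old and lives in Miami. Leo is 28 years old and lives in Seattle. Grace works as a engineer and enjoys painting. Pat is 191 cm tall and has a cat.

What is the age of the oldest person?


Oldest: Pat at 69

69


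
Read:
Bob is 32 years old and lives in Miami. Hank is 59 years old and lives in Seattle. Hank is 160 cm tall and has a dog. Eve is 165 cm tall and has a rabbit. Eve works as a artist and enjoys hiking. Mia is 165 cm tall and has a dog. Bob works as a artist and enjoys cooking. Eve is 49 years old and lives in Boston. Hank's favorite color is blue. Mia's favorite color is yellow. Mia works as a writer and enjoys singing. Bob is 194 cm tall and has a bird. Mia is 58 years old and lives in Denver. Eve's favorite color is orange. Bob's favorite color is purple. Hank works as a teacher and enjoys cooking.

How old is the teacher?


The teacher is Hank, age 59

59


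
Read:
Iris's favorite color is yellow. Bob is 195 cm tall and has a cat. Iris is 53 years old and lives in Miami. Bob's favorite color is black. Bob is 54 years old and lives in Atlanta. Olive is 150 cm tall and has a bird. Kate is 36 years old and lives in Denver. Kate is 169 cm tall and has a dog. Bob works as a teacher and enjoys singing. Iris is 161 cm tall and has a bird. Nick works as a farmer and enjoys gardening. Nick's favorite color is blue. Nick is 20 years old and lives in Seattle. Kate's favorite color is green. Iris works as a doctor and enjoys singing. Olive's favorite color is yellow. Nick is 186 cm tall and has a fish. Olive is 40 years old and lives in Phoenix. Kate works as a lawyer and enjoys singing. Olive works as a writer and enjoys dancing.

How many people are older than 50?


Filter: 2

2


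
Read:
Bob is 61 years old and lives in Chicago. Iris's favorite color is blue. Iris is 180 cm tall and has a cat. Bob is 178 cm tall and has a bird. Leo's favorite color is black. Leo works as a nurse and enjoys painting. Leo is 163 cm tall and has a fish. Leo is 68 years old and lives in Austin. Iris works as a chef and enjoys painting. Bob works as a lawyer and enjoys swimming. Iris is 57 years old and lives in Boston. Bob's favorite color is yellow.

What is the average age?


Sum=186, n=3, avg=62

62


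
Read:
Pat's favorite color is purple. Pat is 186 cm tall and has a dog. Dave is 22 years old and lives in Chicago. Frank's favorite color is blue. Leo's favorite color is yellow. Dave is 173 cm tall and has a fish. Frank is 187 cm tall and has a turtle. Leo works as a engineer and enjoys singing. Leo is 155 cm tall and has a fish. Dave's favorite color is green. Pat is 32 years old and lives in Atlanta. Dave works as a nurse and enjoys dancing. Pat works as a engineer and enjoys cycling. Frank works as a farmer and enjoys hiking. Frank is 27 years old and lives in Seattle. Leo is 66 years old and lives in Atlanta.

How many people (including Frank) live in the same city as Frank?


Frank lives in Seattle. Count = 1

1


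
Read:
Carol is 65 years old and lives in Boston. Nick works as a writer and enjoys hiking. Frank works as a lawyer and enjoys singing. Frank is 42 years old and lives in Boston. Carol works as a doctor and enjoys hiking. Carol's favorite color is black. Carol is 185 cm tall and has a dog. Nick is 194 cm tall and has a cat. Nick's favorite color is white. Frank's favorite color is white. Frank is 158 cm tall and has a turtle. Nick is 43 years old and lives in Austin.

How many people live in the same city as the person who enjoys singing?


Person with hobby singing is Frank, city Boston. Count = 2

2


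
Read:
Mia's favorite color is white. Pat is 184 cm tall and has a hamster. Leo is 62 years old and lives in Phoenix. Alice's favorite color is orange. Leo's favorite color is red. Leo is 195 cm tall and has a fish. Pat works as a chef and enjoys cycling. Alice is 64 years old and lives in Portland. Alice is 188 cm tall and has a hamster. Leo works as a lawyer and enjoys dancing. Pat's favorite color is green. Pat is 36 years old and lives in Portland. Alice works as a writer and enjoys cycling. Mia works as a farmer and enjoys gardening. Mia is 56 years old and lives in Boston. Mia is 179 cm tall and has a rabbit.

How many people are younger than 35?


Filter: 0

0


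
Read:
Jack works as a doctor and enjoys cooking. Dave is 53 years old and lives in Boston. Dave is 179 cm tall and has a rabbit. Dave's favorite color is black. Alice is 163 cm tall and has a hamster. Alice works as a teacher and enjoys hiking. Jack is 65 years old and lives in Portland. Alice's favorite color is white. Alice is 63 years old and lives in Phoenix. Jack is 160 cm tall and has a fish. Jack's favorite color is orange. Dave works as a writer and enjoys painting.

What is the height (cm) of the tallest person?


Tallest: Dave at 179 cm

179


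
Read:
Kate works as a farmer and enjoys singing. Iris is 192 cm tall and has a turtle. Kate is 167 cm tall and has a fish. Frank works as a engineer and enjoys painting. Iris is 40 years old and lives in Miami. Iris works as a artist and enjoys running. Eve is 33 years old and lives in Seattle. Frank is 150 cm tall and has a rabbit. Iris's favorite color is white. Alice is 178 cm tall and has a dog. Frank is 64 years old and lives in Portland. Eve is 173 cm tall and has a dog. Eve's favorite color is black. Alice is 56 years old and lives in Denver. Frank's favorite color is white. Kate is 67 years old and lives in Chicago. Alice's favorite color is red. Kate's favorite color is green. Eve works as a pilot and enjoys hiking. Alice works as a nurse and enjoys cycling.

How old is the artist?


The artist is Iris, age 40

40


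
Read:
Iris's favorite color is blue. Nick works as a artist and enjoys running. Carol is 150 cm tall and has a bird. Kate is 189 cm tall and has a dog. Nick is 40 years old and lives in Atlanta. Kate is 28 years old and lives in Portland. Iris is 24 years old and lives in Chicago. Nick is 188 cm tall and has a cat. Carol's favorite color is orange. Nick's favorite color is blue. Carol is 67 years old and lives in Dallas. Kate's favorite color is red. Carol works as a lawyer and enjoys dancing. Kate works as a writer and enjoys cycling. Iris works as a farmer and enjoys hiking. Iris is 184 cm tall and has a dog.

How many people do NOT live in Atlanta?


Not in Atlanta: 3

3


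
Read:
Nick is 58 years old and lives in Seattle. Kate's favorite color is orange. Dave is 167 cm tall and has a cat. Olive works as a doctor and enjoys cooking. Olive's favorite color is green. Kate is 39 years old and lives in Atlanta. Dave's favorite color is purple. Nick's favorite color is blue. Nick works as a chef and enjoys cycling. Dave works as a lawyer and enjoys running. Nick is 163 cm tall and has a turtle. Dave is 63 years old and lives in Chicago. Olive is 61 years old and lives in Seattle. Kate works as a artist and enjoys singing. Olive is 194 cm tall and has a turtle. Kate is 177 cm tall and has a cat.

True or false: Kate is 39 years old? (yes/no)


Kate is actually 39. yes

yes


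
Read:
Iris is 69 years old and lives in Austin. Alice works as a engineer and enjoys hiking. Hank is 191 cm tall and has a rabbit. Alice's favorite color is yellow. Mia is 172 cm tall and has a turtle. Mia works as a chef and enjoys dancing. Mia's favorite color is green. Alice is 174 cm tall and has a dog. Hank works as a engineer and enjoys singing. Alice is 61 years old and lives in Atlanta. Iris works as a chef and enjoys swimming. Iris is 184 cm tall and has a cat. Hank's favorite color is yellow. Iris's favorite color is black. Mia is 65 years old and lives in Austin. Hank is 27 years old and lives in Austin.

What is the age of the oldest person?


Oldest: Iris at 69

69


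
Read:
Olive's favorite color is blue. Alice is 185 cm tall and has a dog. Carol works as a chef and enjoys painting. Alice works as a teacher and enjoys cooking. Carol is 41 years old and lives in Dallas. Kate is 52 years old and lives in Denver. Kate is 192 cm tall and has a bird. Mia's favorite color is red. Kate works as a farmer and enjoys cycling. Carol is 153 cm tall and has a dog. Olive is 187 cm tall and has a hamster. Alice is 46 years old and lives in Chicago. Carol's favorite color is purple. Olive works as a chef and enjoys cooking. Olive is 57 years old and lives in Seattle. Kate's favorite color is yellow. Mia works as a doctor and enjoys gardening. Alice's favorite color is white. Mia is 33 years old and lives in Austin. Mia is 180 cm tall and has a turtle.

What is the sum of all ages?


46+33+57+52+41 = 229

229


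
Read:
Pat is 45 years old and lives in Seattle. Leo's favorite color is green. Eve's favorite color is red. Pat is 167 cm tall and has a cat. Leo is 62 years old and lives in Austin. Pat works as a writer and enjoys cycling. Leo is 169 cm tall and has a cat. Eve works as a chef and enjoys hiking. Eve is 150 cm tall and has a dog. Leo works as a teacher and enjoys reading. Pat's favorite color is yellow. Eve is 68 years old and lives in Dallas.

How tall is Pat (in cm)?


Pat is 167 cm tall

167


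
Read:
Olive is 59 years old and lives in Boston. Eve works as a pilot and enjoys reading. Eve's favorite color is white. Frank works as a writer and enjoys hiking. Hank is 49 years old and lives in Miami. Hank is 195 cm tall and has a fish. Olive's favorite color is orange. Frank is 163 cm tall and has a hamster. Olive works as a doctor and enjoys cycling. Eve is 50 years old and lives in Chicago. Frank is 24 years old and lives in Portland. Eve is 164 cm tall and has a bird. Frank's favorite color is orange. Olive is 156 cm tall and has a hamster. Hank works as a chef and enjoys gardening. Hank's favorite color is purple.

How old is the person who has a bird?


Person with bird is Eve, age 50

50


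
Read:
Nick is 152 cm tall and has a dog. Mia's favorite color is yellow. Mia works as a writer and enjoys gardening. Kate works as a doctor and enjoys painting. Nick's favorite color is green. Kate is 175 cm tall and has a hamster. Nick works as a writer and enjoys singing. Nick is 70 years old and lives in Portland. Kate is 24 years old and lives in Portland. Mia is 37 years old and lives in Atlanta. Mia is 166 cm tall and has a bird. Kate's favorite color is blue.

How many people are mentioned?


People: Nick, Kate, Mia. Count = 3

3


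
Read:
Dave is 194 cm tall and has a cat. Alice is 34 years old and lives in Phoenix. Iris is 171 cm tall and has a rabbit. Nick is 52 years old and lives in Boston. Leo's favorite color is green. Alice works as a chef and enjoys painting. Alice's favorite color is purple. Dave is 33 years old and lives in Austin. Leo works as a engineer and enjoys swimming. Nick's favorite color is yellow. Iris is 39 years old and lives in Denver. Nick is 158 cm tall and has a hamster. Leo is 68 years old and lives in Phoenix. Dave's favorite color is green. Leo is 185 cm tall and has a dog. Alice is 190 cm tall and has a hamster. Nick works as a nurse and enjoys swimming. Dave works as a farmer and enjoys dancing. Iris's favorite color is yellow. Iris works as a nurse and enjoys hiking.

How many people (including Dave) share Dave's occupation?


Dave is a farmer. Count = 1

1


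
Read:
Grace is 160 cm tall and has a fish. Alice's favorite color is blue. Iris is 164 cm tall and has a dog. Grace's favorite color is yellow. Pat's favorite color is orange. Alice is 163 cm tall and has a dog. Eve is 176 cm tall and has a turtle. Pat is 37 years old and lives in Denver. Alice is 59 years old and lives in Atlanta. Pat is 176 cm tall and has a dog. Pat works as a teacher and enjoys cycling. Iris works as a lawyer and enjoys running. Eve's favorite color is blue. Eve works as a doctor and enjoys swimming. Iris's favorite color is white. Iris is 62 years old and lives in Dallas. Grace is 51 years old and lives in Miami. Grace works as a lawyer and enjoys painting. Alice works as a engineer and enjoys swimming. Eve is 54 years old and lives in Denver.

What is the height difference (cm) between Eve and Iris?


|176 - 164| = 12

12


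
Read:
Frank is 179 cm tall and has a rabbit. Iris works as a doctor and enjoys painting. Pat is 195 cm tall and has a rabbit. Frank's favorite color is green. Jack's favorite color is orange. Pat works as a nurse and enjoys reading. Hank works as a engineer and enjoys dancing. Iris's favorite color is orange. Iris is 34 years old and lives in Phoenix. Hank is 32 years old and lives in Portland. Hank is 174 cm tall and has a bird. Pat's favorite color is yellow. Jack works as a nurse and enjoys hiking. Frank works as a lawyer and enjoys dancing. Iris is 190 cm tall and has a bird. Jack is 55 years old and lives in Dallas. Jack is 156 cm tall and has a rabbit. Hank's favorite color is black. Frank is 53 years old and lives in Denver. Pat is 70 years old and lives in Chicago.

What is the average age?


Sum=244, n=5, avg=48.8

48.8


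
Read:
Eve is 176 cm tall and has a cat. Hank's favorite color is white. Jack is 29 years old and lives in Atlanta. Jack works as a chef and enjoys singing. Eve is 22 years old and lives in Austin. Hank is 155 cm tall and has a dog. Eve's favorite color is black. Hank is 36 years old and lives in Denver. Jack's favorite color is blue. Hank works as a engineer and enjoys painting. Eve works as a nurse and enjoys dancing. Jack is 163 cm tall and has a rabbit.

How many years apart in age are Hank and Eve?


36 vs 22, diff = 14

14


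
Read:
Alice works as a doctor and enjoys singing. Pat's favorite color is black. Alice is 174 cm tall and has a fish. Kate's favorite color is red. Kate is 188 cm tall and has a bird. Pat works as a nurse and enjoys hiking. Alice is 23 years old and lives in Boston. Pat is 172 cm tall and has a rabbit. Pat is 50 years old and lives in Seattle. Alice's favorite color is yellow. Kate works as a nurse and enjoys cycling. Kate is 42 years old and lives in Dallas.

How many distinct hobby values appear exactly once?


Unique hobby values: 3

3


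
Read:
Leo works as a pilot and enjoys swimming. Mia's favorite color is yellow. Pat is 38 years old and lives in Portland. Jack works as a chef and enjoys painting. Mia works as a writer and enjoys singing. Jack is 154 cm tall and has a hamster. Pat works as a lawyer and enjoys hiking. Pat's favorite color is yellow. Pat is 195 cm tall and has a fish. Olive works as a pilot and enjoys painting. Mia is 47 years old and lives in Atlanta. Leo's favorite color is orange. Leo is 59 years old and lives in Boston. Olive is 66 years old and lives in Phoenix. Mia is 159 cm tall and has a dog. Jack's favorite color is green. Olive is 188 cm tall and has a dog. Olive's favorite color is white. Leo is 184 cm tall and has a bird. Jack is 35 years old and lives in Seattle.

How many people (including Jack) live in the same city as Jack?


Jack lives in Seattle. Count = 1

1


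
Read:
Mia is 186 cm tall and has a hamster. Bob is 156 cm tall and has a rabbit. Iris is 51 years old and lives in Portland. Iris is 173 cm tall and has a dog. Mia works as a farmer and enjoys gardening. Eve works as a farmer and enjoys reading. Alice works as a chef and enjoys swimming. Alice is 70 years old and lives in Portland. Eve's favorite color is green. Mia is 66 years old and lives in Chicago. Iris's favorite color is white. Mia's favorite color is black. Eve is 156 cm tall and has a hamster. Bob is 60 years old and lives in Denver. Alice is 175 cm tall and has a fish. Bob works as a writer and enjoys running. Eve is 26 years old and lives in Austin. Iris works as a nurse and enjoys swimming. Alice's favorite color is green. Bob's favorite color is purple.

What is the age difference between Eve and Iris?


|26 - 51| = 25

25


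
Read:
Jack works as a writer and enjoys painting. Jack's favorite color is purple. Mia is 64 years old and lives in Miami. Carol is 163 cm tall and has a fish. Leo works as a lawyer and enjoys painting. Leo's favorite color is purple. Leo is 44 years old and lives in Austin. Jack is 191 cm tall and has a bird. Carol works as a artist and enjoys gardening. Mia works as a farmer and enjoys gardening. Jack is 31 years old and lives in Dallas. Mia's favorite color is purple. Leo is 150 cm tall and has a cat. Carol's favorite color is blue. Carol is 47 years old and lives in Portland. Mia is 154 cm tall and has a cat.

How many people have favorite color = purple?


Count: 3

3


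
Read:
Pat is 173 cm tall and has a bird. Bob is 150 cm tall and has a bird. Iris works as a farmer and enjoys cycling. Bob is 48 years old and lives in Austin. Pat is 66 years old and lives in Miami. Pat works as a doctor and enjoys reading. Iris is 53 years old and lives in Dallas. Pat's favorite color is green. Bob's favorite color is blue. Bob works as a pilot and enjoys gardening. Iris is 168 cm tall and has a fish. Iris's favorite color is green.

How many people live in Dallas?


Count in Dallas: 1

1


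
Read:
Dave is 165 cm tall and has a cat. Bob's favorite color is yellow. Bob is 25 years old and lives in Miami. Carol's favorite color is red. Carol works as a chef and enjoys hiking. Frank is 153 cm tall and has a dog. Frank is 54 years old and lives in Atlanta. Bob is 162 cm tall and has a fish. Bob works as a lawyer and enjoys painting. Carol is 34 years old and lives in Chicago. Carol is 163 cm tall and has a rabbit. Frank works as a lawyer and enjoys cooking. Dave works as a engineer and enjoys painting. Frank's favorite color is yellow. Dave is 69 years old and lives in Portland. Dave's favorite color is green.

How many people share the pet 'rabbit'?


Count: 1

1


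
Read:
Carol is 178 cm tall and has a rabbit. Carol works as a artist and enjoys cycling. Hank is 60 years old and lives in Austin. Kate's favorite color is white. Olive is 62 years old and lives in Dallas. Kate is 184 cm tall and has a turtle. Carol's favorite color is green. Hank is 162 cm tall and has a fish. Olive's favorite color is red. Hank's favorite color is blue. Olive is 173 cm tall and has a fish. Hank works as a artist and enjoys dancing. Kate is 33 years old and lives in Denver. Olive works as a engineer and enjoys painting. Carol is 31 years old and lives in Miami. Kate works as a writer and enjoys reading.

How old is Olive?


Olive is 62 years old

62


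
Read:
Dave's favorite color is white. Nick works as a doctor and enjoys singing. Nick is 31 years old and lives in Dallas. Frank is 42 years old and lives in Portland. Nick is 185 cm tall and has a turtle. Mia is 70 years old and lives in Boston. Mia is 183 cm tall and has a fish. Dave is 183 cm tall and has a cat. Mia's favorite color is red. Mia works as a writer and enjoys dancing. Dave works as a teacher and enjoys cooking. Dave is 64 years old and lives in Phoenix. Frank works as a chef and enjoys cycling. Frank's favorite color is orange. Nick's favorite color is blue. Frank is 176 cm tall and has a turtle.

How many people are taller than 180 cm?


Taller than 180: 3

3


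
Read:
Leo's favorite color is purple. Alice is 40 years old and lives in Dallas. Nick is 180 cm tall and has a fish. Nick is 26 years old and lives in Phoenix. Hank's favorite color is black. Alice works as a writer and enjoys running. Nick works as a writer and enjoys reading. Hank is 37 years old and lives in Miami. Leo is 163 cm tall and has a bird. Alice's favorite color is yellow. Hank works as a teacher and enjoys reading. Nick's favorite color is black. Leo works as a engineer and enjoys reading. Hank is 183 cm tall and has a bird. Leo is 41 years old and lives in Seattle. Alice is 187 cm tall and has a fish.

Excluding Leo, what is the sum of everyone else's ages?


Sum (excluding Leo): 103

103


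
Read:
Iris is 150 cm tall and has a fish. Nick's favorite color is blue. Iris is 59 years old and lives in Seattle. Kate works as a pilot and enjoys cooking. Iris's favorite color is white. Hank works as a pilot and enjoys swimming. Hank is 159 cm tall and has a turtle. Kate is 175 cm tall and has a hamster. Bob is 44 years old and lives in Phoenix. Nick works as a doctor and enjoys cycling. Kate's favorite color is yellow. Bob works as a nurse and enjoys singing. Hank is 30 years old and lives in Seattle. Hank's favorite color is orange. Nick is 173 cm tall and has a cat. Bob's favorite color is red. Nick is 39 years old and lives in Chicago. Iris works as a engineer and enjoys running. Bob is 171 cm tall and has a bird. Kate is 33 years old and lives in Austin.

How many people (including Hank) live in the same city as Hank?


Hank lives in Seattle. Count = 2

2


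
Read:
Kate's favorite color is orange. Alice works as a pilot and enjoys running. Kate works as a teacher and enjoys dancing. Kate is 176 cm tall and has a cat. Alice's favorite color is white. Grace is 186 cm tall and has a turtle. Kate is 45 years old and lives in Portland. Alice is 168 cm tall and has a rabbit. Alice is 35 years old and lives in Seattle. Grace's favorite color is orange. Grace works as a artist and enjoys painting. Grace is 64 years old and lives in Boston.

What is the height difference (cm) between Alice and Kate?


|168 - 176| = 8

8


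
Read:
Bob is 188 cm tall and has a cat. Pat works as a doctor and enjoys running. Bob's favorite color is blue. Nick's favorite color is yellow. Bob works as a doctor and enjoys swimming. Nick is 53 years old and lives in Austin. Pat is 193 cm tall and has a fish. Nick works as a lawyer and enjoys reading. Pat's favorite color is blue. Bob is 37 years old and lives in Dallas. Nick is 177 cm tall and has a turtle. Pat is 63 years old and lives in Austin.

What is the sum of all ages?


37+63+53 = 153

153


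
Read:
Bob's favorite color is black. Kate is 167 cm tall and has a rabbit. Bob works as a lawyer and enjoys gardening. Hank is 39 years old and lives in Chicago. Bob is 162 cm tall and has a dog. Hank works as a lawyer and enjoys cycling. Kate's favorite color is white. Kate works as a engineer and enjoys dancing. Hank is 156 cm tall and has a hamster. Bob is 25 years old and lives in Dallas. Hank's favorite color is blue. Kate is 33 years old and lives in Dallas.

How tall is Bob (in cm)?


Bob is 162 cm tall

162


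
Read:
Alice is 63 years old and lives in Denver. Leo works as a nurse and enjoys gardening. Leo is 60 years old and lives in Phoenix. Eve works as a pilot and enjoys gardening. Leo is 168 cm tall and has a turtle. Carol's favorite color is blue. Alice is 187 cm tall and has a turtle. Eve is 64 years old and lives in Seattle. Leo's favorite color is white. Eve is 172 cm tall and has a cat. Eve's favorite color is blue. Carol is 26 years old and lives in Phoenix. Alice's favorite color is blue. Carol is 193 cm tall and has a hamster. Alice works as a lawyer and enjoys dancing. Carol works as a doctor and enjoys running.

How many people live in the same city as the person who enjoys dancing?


Person with hobby dancing is Alice, city Denver. Count = 1

1


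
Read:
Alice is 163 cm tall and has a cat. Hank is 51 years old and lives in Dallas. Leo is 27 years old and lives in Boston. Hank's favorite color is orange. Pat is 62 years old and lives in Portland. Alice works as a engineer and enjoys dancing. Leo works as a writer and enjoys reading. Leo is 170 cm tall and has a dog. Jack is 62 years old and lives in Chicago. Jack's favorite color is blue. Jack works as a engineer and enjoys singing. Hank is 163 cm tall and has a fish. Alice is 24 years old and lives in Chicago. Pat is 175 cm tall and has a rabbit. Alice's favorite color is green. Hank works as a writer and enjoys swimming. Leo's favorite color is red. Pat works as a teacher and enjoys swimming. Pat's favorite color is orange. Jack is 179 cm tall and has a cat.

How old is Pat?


Pat is 62 years old

62
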